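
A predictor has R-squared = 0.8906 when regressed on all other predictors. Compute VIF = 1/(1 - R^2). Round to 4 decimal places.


Using VIF = 1/(1 - R^2_j):
1 - 0.8906 = 0.1094.
VIF = 9.1408.

9.1408


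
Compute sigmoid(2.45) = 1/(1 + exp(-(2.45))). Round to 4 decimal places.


exp(-2.4500) = 0.0863.
1 + exp(-z) = 1.0863.
sigmoid = 1/1.0863 = 0.9206.

0.9206


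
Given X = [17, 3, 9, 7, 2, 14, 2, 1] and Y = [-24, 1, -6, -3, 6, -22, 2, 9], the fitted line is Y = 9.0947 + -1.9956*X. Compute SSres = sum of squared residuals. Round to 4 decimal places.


Compute predicted values, then residuals = yi - yhat_i.
Residuals: [0.8305, -2.1079, 2.8657, 1.8745, 0.8965, -3.1563, -3.1035, 1.9009].
SSres = sum(residual^2) = 40.8700.

40.8700


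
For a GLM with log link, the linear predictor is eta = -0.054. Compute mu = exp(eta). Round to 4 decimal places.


mu = exp(eta) = exp(-0.054).
= 0.9474.

0.9474


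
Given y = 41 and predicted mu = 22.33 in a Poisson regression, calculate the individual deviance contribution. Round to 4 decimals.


First: ln(41/22.33) = 0.607641.
Then: 41 * 0.607641 = 24.913281.
y - mu = 41 - 22.33 = 18.67.
D = 2(24.913281 - 18.67) = 12.486562, which rounds to 12.4866.

12.4866


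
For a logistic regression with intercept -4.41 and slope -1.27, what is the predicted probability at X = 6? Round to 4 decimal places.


Linear predictor: z = -4.41 + -1.27 * 6 = -12.0300.
P = 1/(1 + exp(12.0300)) = 1/(1 + 167711.4127) = 0.0000.

0.0000


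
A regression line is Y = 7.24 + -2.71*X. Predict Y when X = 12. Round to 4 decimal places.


Predicted value:
Y = 7.24 + (-2.71)(12) = 7.24 + -32.5200 = -25.2800.

-25.2800


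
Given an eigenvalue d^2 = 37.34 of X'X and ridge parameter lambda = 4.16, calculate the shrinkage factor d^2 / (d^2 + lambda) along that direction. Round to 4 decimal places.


Denominator = d^2 + lambda = 37.34 + 4.16 = 41.5000.
Shrinkage = 37.34 / 41.5000 = 0.8998.

0.8998


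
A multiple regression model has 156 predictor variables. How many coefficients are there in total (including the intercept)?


Each predictor gets one coefficient, plus one intercept.
Total parameters = 156 + 1 = 157.

157


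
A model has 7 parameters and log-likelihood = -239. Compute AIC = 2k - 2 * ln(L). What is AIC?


Compute:
2k = 2*7 = 14.
-2*loglik = -2*(-239) = 478.
AIC = 14 + 478 = 492.

492


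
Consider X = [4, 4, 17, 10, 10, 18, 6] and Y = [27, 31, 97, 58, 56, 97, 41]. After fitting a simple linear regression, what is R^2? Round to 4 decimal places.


After computing the OLS fit (b0=9.0114, b1=4.9844):
SSres = 34.8080, SStot = 5024.8571.
R^2 = 1 - 34.8080/5024.8571 = 0.9931.

0.9931


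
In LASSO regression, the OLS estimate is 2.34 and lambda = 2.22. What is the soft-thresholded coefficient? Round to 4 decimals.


|beta_OLS| = 2.34.
lambda = 2.22.
Since |beta| > lambda, coefficient = sign(beta)*(|beta| - lambda) = 0.1200.
Result = 0.1200.

0.1200


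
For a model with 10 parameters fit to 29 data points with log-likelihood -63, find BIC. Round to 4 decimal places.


ln(29) = 3.367296.
k * ln(n) = 10 * 3.367296 = 33.672960.
-2L = 126.
BIC = 33.672960 + 126 = 159.672960, which rounds to 159.6730.

159.6730


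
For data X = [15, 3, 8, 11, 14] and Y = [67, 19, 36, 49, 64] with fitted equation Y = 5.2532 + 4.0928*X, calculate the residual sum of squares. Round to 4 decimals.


Predicted values from Y = 5.2532 + 4.0928*X.
Residuals: [0.3548, 1.4684, -1.9956, -1.2740, 1.4476].
SSres = 9.9831.

9.9831


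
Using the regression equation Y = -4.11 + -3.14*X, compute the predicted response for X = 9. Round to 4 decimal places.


Predicted value:
Y = -4.11 + (-3.14)(9) = -4.11 + -28.2600 = -32.3700.

-32.3700


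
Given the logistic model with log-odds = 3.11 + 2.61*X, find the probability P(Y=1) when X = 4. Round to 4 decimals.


Compute z = 3.11 + (2.61)(4) = 13.5500.
exp(-z) = 0.0000.
P = 1/(1 + 0.0000) = 1.0000.

1.0000


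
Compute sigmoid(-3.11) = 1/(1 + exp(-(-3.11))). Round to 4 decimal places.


exp(3.1100) = 22.4210.
1 + exp(-z) = 23.4210.
sigmoid = 1/23.4210 = 0.0427.

0.0427


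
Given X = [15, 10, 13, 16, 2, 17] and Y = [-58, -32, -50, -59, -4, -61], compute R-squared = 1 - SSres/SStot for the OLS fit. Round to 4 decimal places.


Fit the OLS line: b0 = 4.4833, b1 = -3.9849.
SSres = 31.2982.
SStot = 2490.0000.
R^2 = 1 - 31.2982/2490.0000 = 0.9874.

0.9874


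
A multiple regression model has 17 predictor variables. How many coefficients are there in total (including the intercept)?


Including the intercept, the model has 17 predictor coefficients + 1 intercept.
Total = 18.

18


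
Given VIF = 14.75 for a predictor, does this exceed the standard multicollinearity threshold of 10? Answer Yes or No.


Check: VIF = 14.75 vs threshold = 10.
Since 14.75 >= 10, the answer is Yes.

Yes


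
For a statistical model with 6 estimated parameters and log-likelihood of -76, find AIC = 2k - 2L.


AIC = 2*6 - 2*(-76).
= 12 + 152 = 164.

164


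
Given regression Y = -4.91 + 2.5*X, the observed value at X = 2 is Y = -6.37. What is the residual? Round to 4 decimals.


Compute yhat = -4.91 + (2.5)(2) = 0.0900.
Residual = actual - predicted = -6.37 - 0.0900 = -6.4600.

-6.4600


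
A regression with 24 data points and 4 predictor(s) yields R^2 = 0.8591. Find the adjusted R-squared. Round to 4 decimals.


Using the formula:
(1 - 0.8591) = 0.1409.
Multiply by 23/19: 0.1409 * 23 = 3.2407, then 3.2407 / 19 = 0.1706.
Adj R^2 = 1 - 0.1706 = 0.8294.

0.8294


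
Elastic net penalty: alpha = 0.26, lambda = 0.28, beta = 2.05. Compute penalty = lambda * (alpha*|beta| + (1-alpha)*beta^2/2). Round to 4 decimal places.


L1 component = 0.26 * |2.05| = 0.5330.
L2 component = 0.74 * 2.05^2 / 2 = 1.5549.
Penalty = 0.28 * (0.5330 + 1.5549) = 0.28 * 2.0879 = 0.5846.

0.5846


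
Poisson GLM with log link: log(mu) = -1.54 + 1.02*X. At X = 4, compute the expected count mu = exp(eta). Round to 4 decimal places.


Compute eta = -1.54 + 1.02 * 4 = 2.5400.
Apply inverse link: mu = e^2.5400 = 12.6797.

12.6797


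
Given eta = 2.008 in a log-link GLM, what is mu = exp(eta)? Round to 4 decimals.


Apply the inverse link:
mu = e^2.008 = 7.4484.

7.4484


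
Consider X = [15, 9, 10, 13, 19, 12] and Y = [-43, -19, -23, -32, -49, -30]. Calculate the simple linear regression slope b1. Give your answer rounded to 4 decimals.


Calculate xbar = 13.0000, ybar = -32.6667.
S_xx = 66.0000, S_xy = -205.0000.
Using b1 = S_xy / S_xx = -205.0000 / 66.0000, we get b1 = -3.1061.

-3.1061


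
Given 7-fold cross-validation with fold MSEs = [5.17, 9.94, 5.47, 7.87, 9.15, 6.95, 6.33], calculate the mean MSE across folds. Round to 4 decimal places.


Sum of fold MSEs = 50.8800.
Average = 50.8800 / 7 = 7.2686.

7.2686


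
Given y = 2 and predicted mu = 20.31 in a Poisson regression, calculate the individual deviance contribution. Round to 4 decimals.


Compute y*ln(y/mu) = 2*ln(2/20.31) = 2*-2.317966 = -4.635932.
y - mu = -18.31.
D = 2*(-4.635932 - (-18.31)) = 27.348136, which rounds to 27.3481.

27.3481


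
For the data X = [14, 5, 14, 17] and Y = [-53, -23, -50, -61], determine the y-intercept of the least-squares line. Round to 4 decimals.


The slope is b1 = -3.1667.
Sample means are xbar = 12.5000 and ybar = -46.7500.
Intercept: b0 = -46.7500 - (-3.1667)(12.5000) = -7.1667.

-7.1667


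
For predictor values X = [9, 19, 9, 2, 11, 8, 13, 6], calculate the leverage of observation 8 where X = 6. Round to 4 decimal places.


Compute xbar = 9.6250 with n = 8 observations.
SXX = 175.8750.
Leverage = 1/8 + (6 - 9.6250)^2/175.8750 = 0.1997.

0.1997


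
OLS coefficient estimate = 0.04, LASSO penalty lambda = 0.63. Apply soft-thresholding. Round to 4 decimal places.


|beta_OLS| = 0.04.
lambda = 0.63.
Since |beta| <= lambda, the coefficient is set to 0.
Result = 0.0000.

0.0000


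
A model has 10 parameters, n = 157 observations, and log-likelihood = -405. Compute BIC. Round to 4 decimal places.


k * ln(n) = 10 * ln(157) = 10 * 5.056246 = 50.562460.
-2 * loglik = -2 * (-405) = 810.
BIC = 50.562460 + 810 = 860.562460, which rounds to 860.5625.

860.5625


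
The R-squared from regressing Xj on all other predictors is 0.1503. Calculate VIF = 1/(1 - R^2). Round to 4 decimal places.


Using VIF = 1/(1 - R^2_j):
1 - 0.1503 = 0.8497.
VIF = 1.1769.

1.1769


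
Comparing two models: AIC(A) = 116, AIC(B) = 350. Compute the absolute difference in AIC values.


Compute |116 - 350| = 234.
Model A has the smaller AIC.

234


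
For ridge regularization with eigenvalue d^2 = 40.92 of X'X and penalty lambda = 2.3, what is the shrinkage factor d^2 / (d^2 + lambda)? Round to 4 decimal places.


Compute the denominator: 40.92 + 2.3 = 43.2200.
Shrinkage factor = 40.92 / 43.2200 = 0.9468.

0.9468


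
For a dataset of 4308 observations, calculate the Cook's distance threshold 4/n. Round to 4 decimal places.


The threshold is 4/n.
4/4308 = 0.0009.

0.0009


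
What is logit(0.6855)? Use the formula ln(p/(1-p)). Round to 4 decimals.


Compute the odds: 0.6855/0.3145 = 2.1797.
Take the natural log: ln(2.1797) = 0.7792.

0.7792


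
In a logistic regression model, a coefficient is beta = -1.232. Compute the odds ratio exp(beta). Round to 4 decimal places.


Odds ratio = exp(beta) = exp(-1.232).
= 0.2917.

0.2917


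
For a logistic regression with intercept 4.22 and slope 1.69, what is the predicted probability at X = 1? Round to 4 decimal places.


Linear predictor: z = 4.22 + 1.69 * 1 = 5.9100.
P = 1/(1 + exp(-5.9100)) = 1/(1 + 0.0027) = 0.9973.

0.9973


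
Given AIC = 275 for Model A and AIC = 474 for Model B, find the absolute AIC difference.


Absolute difference = |275 - 474| = 199.
The model with lower AIC (A) is preferred.

199


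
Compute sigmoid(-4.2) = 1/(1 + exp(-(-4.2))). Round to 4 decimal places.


exp(4.2000) = 66.6863.
1 + exp(-z) = 67.6863.
sigmoid = 1/67.6863 = 0.0148.

0.0148


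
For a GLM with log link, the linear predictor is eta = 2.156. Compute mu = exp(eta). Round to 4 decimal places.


mu = exp(eta) = exp(2.156).
= 8.6365.

8.6365


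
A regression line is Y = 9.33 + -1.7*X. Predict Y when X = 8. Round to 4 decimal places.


Predicted value:
Y = 9.33 + (-1.7)(8) = 9.33 + -13.6000 = -4.2700.

-4.2700


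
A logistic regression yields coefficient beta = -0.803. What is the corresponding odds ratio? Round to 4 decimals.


Odds ratio = exp(beta) = exp(-0.803).
= 0.4480.

0.4480


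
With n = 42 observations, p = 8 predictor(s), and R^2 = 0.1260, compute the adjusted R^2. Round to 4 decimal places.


Using the formula:
(1 - 0.1260) = 0.8740.
Multiply by 41/33: 0.8740 * 41 = 35.8340, then 35.8340 / 33 = 1.0859.
Adj R^2 = 1 - 1.0859 = -0.0859.

-0.0859


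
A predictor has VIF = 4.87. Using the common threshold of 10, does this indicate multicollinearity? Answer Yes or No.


Compare VIF = 4.87 to the threshold of 10.
4.87 < 10, so the answer is No.

No


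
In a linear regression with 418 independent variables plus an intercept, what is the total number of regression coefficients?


Including the intercept, the model has 418 predictor coefficients + 1 intercept.
Total = 419.

419


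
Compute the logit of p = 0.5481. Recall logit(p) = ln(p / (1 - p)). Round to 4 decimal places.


The odds are p/(1-p) = 0.5481 / 0.4519 = 1.2129.
logit(p) = ln(1.2129) = 0.1930.

0.1930


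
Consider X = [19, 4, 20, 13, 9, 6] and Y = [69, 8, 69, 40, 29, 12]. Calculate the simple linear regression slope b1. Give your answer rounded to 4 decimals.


The sample means are xbar = 11.8333 and ybar = 37.8333.
Compute S_xx = 222.8333 and S_xy = 889.8333.
Slope b1 = S_xy / S_xx = 889.8333 / 222.8333 = 3.9933.

3.9933


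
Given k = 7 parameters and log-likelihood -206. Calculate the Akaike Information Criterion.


Compute:
2k = 2*7 = 14.
-2*loglik = -2*(-206) = 412.
AIC = 14 + 412 = 426.

426


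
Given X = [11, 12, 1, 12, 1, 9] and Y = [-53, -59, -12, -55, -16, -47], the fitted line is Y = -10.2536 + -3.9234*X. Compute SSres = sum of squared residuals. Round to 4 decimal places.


Predicted values from Y = -10.2536 + -3.9234*X.
Residuals: [0.4110, -1.6656, 2.1770, 2.3344, -1.8230, -1.4358].
SSres = 18.5167.

18.5167


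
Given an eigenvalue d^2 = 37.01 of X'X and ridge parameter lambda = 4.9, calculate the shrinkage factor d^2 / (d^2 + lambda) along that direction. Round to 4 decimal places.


Denominator = d^2 + lambda = 37.01 + 4.9 = 41.9100.
Shrinkage = 37.01 / 41.9100 = 0.8831.

0.8831


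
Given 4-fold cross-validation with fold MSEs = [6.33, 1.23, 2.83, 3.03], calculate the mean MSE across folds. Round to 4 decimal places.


Add all fold MSEs: 13.4200.
Divide by k = 4: 13.4200/4 = 3.3550.

3.3550


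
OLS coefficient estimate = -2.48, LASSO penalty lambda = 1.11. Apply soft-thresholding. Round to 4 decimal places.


Check: |-2.48| = 2.48 vs lambda = 1.11.
Since |beta| > lambda, coefficient = sign(beta)*(|beta| - lambda) = -1.3700.
Soft-thresholded coefficient = -1.3700.

-1.3700


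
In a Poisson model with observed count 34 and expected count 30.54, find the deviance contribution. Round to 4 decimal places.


y/mu = 34/30.54 = 1.113294 (approx.), and ln(34/30.54) = 0.107323.
y * ln(y/mu) = 34 * 0.107323 = 3.648982.
y - mu = 3.46.
D = 2 * (3.648982 - 3.46) = 0.377964, which rounds to 0.3780.

0.3780


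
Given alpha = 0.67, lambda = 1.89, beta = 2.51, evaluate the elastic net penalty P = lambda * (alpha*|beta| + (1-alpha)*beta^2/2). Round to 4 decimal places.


alpha * |beta| = 0.67 * 2.51 = 1.6817.
(1-alpha) * beta^2/2 = 0.33 * 6.3001/2 = 1.0395.
Total = 1.89 * (1.6817 + 1.0395) = 5.1431.

5.1431


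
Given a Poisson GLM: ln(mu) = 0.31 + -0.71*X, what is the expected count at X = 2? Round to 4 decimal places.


Linear predictor: eta = 0.31 + (-0.71)(2) = -1.1100.
Expected count: mu = exp(-1.1100) = 0.3296.

0.3296


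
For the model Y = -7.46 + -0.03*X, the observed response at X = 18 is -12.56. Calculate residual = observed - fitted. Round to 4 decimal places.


Predicted = -7.46 + -0.03 * 18 = -8.0000.
Residual = -12.56 - -8.0000 = -4.5600.

-4.5600


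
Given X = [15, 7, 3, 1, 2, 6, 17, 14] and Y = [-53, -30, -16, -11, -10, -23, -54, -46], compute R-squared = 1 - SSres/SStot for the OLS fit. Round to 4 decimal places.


After computing the OLS fit (b0=-6.9546, b1=-2.8825):
SSres = 32.1228, SStot = 2365.8750.
R^2 = 1 - 32.1228/2365.8750 = 0.9864.

0.9864


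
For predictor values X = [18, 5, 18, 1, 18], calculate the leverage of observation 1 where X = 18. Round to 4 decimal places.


Compute xbar = 12.0000 with n = 5 observations.
SXX = 278.0000.
Leverage = 1/5 + (18 - 12.0000)^2/278.0000 = 0.3295.

0.3295


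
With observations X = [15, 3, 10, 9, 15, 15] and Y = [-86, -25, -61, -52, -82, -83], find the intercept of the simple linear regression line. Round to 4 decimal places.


First find the slope: b1 = -4.9144.
Means: xbar = 11.1667, ybar = -64.8333.
b0 = ybar - b1 * xbar = -64.8333 - -4.9144 * 11.1667 = -9.9558.

-9.9558


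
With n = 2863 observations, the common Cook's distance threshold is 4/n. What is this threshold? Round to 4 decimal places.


Cook's distance cutoff = 4/n = 4/2863.
= 0.0014.

0.0014


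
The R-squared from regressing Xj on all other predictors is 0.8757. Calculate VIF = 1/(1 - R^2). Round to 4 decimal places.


Denominator: 1 - 0.8757 = 0.1243.
VIF = 1 / 0.1243 = 8.0451.

8.0451


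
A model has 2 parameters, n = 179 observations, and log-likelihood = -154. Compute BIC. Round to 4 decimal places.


Compute k*ln(n) = 2*ln(179) = 2*5.187386 = 10.374772.
Then -2*loglik = 308.
BIC = 10.374772 + 308 = 318.374772, which rounds to 318.3748.

318.3748


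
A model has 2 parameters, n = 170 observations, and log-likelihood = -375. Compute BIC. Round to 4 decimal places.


k * ln(n) = 2 * ln(170) = 2 * 5.135798 = 10.271596.
-2 * loglik = -2 * (-375) = 750.
BIC = 10.271596 + 750 = 760.271596, which rounds to 760.2716.

760.2716


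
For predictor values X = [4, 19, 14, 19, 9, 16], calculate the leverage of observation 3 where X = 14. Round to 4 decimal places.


Mean of X: xbar = 13.5000.
SXX = 177.5000.
For X = 14: h = 1/6 + (14 - 13.5000)^2/177.5000 = 0.1681.

0.1681


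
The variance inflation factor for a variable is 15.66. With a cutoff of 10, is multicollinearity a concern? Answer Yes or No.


Check: VIF = 15.66 vs threshold = 10.
Since 15.66 >= 10, the answer is Yes.

Yes


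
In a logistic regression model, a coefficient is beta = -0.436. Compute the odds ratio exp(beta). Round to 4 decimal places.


The odds ratio is computed as:
OR = e^(-0.436) = 0.6466.

0.6466


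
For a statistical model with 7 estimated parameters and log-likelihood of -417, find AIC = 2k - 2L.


AIC = 2*7 - 2*(-417).
= 14 + 834 = 848.

848


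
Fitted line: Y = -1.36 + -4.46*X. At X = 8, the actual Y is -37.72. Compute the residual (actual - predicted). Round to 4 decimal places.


Fitted value at X = 8 is yhat = -1.36 + -4.46*8 = -37.0400.
Residual = -37.72 - -37.0400 = -0.6800.

-0.6800


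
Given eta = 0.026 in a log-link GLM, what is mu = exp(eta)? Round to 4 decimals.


The inverse log link gives:
mu = exp(0.026) = 1.0263.

1.0263


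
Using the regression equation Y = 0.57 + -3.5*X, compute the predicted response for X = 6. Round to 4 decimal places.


Predicted value:
Y = 0.57 + (-3.5)(6) = 0.57 + -21.0000 = -20.4300.

-20.4300


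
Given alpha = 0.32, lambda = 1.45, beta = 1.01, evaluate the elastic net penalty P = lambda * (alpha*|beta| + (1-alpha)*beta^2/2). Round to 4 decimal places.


L1 component = 0.32 * |1.01| = 0.3232.
L2 component = 0.68 * 1.01^2 / 2 = 0.3468.
Penalty = 1.45 * (0.3232 + 0.3468) = 1.45 * 0.6700 = 0.9715.

0.9715


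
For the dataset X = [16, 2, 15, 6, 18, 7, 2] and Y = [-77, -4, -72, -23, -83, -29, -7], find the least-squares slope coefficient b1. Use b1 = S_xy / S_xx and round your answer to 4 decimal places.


The sample means are xbar = 9.4286 and ybar = -42.1429.
Compute S_xx = 275.7143 and S_xy = -1387.5714.
Slope b1 = S_xy / S_xx = -1387.5714 / 275.7143 = -5.0326.

-5.0326


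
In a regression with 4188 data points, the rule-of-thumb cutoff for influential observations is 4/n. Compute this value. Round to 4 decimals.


Cook's distance cutoff = 4/n = 4/4188.
= 0.0010.

0.0010


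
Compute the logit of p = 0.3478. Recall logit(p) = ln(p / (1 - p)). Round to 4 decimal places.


Compute the odds: 0.3478/0.6522 = 0.5333.
Take the natural log: ln(0.5333) = -0.6287.

-0.6287


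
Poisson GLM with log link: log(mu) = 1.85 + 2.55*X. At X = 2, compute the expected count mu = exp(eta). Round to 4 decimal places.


eta = 1.85 + 2.55 * 2 = 6.9500.
mu = exp(6.9500) = 1043.1497.

1043.1497


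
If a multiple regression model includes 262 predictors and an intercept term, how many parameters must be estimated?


Each predictor gets one coefficient, plus one intercept.
Total parameters = 262 + 1 = 263.

263


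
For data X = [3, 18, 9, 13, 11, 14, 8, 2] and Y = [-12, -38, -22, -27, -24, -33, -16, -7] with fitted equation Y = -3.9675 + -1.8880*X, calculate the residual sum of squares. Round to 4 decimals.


For each point, residual = actual - predicted.
Residuals: [-2.3685, -0.0485, -1.0405, 1.5115, 0.7355, -2.6005, 3.0715, 0.7435].
Sum of squared residuals = 26.2699.

26.2699


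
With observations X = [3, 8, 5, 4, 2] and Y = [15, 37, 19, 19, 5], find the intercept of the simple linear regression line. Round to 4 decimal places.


Compute b1 = 4.9057 from the OLS formula.
With xbar = 4.4000 and ybar = 19.0000, the intercept is:
b0 = 19.0000 - 4.9057 * 4.4000 = -2.5849.

-2.5849


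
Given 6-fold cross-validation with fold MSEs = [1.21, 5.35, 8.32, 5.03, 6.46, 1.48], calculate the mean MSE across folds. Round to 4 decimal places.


Sum of fold MSEs = 27.8500.
Average = 27.8500 / 6 = 4.6417.

4.6417


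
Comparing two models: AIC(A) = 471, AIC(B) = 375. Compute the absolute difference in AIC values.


|AIC_A - AIC_B| = |471 - 375| = 96.
Model B is preferred (lower AIC).

96


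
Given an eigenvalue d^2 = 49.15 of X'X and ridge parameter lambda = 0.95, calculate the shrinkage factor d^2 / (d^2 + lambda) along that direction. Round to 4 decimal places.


d^2 + lambda = 49.15 + 0.95 = 50.1000.
Shrinkage factor = 49.15/50.1000 = 0.9810.

0.9810


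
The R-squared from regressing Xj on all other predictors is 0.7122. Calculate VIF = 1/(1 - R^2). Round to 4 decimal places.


Using VIF = 1/(1 - R^2_j):
1 - 0.7122 = 0.2878.
VIF = 3.4746.

3.4746


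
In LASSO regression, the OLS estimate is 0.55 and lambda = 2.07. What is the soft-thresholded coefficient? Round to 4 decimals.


Absolute value: |0.55| = 0.55.
Compare to lambda = 2.07.
Since |beta| <= lambda, the coefficient is set to 0.

0.0000


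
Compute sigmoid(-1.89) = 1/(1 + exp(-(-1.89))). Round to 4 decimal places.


exp(1.8900) = 6.6194.
1 + exp(-z) = 7.6194.
sigmoid = 1/7.6194 = 0.1312.

0.1312


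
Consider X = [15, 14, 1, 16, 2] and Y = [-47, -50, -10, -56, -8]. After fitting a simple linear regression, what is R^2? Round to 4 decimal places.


Fit the OLS line: b0 = -4.4539, b1 = -3.0986.
SSres = 37.0515.
SStot = 2160.8000.
R^2 = 1 - 37.0515/2160.8000 = 0.9829.

0.9829


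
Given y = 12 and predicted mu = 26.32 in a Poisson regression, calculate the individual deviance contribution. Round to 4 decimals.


First: ln(12/26.32) = -0.785422.
Then: 12 * -0.785422 = -9.425064.
y - mu = 12 - 26.32 = -14.32.
D = 2(-9.425064 - -14.32) = 9.789872, which rounds to 9.7899.

9.7899


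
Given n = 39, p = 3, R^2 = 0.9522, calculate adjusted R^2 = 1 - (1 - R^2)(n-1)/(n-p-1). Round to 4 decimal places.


Plug in: Adj R^2 = 1 - (1 - 0.9522) * 38/35.
= 1 - 0.0478 * 38/35
= 1 - 1.8164 / 35
= 1 - 0.0519 = 0.9481.

0.9481


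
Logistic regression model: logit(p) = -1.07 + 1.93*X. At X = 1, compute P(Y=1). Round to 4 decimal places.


Compute z = -1.07 + (1.93)(1) = 0.8600.
exp(-z) = 0.4232.
P = 1/(1 + 0.4232) = 0.7027.

0.7027


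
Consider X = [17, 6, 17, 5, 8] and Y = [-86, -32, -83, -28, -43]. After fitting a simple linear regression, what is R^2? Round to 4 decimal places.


Fit the OLS line: b0 = -4.4178, b1 = -4.7153.
SSres = 5.7550.
SStot = 3145.2000.
R^2 = 1 - 5.7550/3145.2000 = 0.9982.

0.9982


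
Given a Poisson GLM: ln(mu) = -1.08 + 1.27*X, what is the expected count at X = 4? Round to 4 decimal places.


Linear predictor: eta = -1.08 + (1.27)(4) = 4.0000.
Expected count: mu = exp(4.0000) = 54.5982.

54.5982


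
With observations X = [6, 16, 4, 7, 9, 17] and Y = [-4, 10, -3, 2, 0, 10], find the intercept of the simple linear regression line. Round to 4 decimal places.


The slope is b1 = 1.0931.
Sample means are xbar = 9.8333 and ybar = 2.5000.
Intercept: b0 = 2.5000 - (1.0931)(9.8333) = -8.2486.

-8.2486


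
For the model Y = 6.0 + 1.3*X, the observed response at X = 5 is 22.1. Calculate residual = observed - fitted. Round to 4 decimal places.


Predicted = 6.0 + 1.3 * 5 = 12.5000.
Residual = 22.1 - 12.5000 = 9.6000.

9.6000


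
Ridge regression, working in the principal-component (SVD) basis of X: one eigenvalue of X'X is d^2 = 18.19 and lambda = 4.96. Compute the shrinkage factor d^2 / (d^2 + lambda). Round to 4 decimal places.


Denominator = d^2 + lambda = 18.19 + 4.96 = 23.1500.
Shrinkage = 18.19 / 23.1500 = 0.7857.

0.7857


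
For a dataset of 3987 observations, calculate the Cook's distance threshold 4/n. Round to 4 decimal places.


Cook's distance cutoff = 4/n = 4/3987.
= 0.0010.

0.0010


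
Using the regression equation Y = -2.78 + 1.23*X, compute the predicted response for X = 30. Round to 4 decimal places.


Plug X = 30 into Y = -2.78 + 1.23*X:
Y = -2.78 + 36.9000 = 34.1200.

34.1200


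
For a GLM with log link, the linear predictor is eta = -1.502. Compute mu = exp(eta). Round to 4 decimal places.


mu = exp(eta) = exp(-1.502).
= 0.2227.

0.2227


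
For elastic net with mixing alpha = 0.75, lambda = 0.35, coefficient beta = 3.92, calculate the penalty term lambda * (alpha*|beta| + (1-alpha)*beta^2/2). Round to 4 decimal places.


L1 component = 0.75 * |3.92| = 2.9400.
L2 component = 0.25 * 3.92^2 / 2 = 1.9208.
Penalty = 0.35 * (2.9400 + 1.9208) = 0.35 * 4.8608 = 1.7013.

1.7013


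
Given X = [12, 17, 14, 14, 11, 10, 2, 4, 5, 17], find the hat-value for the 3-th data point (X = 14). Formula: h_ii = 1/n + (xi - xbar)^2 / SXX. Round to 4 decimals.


Compute xbar = 10.6000 with n = 10 observations.
SXX = 256.4000.
Leverage = 1/10 + (14 - 10.6000)^2/256.4000 = 0.1451.

0.1451


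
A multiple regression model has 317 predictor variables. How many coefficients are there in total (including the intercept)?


Including the intercept, the model has 317 predictor coefficients + 1 intercept.
Total = 318.

318


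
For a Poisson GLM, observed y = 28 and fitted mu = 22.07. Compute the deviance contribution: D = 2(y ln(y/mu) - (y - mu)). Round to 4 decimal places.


Compute y*ln(y/mu) = 28*ln(28/22.07) = 28*0.237985 = 6.663580.
y - mu = 5.93.
D = 2*(6.663580 - (5.93)) = 1.467160, which rounds to 1.4672.

1.4672


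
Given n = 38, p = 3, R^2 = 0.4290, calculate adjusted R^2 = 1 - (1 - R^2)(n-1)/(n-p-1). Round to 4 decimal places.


Adjusted R^2 = 1 - (1 - R^2) * (n-1)/(n-p-1).
(1 - R^2) = 0.5710.
(n-1)/(n-p-1) = 37/34.
(1 - R^2) * (n-1) = 0.5710 * 37 = 21.1270.
Divide by (n-p-1): 21.1270 / 34 = 0.6214.
Adj R^2 = 1 - 0.6214 = 0.3786.

0.3786


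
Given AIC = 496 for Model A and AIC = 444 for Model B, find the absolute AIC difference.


Compute |496 - 444| = 52.
Model B has the smaller AIC.

52


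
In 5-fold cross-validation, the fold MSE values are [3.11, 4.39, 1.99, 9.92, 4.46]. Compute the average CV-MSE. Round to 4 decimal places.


Total MSE across folds = 23.8700.
CV-MSE = 23.8700/5 = 4.7740.

4.7740


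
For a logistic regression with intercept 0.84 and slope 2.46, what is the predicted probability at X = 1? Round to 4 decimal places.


z = 0.84 + 2.46 * 1 = 3.3000.
Sigmoid: P = 1 / (1 + exp(-3.3000)) = 0.9644.

0.9644


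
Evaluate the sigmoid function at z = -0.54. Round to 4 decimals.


Compute exp(0.5400) = 1.7160.
Sigmoid = 1 / (1 + 1.7160) = 1 / 2.7160 = 0.3682.

0.3682


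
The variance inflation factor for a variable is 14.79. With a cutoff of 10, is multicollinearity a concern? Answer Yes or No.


Check: VIF = 14.79 vs threshold = 10.
Since 14.79 >= 10, the answer is Yes.

Yes


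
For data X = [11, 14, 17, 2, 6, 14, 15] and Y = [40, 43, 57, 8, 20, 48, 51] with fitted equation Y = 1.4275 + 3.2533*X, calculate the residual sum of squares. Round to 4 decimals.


Predicted values from Y = 1.4275 + 3.2533*X.
Residuals: [2.7862, -3.9737, 0.2664, 0.0659, -0.9473, 1.0263, 0.7730].
SSres = 26.1767.

26.1767


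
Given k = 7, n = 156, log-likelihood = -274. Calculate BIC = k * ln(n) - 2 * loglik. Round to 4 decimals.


Compute k*ln(n) = 7*ln(156) = 7*5.049856 = 35.348992.
Then -2*loglik = 548.
BIC = 35.348992 + 548 = 583.348992, which rounds to 583.3490.

583.3490


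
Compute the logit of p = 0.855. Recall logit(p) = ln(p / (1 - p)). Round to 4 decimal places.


Compute the odds: 0.855/0.145 = 5.8966.
Take the natural log: ln(5.8966) = 1.7744.

1.7744


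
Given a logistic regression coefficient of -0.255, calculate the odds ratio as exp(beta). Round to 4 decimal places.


Odds ratio = exp(beta) = exp(-0.255).
= 0.7749.

0.7749


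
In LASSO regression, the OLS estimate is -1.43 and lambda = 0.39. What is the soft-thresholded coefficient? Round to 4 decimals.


Check: |-1.43| = 1.43 vs lambda = 0.39.
Since |beta| > lambda, coefficient = sign(beta)*(|beta| - lambda) = -1.0400.
Soft-thresholded coefficient = -1.0400.

-1.0400


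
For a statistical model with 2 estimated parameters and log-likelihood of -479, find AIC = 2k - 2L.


AIC = 2*2 - 2*(-479).
= 4 + 958 = 962.

962


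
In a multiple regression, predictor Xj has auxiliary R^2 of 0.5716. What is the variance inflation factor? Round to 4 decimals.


VIF = 1 / (1 - 0.5716).
= 1 / 0.4284 = 2.3343.

2.3343


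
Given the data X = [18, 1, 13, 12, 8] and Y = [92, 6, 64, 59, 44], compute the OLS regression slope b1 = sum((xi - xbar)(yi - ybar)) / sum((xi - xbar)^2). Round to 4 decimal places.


First compute the means: xbar = 10.4000, ybar = 53.0000.
Then S_xx = sum((xi - xbar)^2) = 161.2000.
S_xy = sum((xi - xbar)(yi - ybar)) = 798.0000.
b1 = S_xy / S_xx = 798.0000 / 161.2000 = 4.9504.

4.9504


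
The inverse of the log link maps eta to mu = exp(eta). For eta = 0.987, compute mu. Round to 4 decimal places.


mu = exp(eta) = exp(0.987).
= 2.6832.

2.6832


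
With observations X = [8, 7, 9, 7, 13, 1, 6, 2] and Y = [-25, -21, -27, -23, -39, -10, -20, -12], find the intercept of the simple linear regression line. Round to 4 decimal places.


Compute b1 = -2.3497 from the OLS formula.
With xbar = 6.6250 and ybar = -22.1250, the intercept is:
b0 = -22.1250 - -2.3497 * 6.6250 = -6.5583.

-6.5583


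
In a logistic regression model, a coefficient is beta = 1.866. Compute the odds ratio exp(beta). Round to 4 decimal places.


The odds ratio is computed as:
OR = e^(1.866) = 6.4624.

6.4624


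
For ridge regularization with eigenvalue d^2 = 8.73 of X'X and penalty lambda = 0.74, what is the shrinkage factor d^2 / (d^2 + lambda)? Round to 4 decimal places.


Denominator = d^2 + lambda = 8.73 + 0.74 = 9.4700.
Shrinkage = 8.73 / 9.4700 = 0.9219.

0.9219


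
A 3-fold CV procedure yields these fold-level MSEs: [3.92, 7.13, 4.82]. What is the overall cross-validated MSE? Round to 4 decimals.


Total MSE across folds = 15.8700.
CV-MSE = 15.8700/3 = 5.2900.

5.2900


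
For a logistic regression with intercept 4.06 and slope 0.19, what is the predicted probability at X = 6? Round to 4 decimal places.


z = 4.06 + 0.19 * 6 = 5.2000.
Sigmoid: P = 1 / (1 + exp(-5.2000)) = 0.9945.

0.9945


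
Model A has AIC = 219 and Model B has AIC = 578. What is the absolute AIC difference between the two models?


Absolute difference = |219 - 578| = 359.
The model with lower AIC (A) is preferred.

359


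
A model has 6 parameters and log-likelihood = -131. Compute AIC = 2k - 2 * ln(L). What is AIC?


AIC = 2*6 - 2*(-131).
= 12 + 262 = 274.

274


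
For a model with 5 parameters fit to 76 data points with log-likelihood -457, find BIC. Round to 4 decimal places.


ln(76) = 4.330733.
k * ln(n) = 5 * 4.330733 = 21.653665.
-2L = 914.
BIC = 21.653665 + 914 = 935.653665, which rounds to 935.6537.

935.6537


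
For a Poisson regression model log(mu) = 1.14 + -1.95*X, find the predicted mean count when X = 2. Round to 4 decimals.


Compute eta = 1.14 + -1.95 * 2 = -2.7600.
Apply inverse link: mu = e^-2.7600 = 0.0633.

0.0633


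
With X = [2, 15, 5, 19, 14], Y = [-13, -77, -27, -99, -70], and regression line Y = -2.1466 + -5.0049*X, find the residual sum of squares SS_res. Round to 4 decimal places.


Predicted values from Y = -2.1466 + -5.0049*X.
Residuals: [-0.8436, 0.2201, 0.1711, -1.7603, 2.2152].
SSres = 8.7951.

8.7951


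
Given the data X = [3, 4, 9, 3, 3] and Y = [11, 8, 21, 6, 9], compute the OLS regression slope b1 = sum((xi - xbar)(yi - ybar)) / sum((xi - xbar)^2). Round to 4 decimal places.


First compute the means: xbar = 4.4000, ybar = 11.0000.
Then S_xx = sum((xi - xbar)^2) = 27.2000.
S_xy = sum((xi - xbar)(yi - ybar)) = 57.0000.
b1 = S_xy / S_xx = 57.0000 / 27.2000 = 2.0956.

2.0956


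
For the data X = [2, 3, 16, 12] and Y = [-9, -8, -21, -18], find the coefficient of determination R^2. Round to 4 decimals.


Fit the OLS line: b0 = -6.2629, b1 = -0.9378.
SSres = 2.2060.
SStot = 126.0000.
R^2 = 1 - 2.2060/126.0000 = 0.9825.

0.9825


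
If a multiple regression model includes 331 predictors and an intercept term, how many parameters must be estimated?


Including the intercept, the model has 331 predictor coefficients + 1 intercept.
Total = 332.

332


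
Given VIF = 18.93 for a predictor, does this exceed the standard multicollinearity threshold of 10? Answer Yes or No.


Check: VIF = 18.93 vs threshold = 10.
Since 18.93 >= 10, the answer is Yes.

Yes


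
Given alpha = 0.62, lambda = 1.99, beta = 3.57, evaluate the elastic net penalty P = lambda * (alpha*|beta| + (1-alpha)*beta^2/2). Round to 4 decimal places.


L1 component = 0.62 * |3.57| = 2.2134.
L2 component = 0.38 * 3.57^2 / 2 = 2.4215.
Penalty = 1.99 * (2.2134 + 2.4215) = 1.99 * 4.6349 = 9.2235.

9.2235


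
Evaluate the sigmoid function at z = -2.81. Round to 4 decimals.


First, exp(2.8100) = 16.6099.
Then sigma(z) = 1/(1 + 16.6099) = 0.0568.

0.0568


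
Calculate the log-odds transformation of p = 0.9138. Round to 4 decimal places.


The odds are p/(1-p) = 0.9138 / 0.0862 = 10.6009.
logit(p) = ln(10.6009) = 2.3609.

2.3609


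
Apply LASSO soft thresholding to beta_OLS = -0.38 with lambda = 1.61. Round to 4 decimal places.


Absolute value: |-0.38| = 0.38.
Compare to lambda = 1.61.
Since |beta| <= lambda, the coefficient is set to 0.

0.0000


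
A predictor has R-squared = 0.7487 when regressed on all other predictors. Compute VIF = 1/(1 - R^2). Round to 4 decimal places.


Using VIF = 1/(1 - R^2_j):
1 - 0.7487 = 0.2513.
VIF = 3.9793.

3.9793


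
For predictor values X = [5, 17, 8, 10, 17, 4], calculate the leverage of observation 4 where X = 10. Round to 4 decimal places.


Mean of X: xbar = 10.1667.
SXX = 162.8333.
For X = 10: h = 1/6 + (10 - 10.1667)^2/162.8333 = 0.1668.

0.1668


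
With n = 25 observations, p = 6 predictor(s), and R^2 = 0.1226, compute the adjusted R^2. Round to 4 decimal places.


Using the formula:
(1 - 0.1226) = 0.8774.
Multiply by 24/18: 0.8774 * 24 = 21.0576, then 21.0576 / 18 = 1.1699.
Adj R^2 = 1 - 1.1699 = -0.1699.

-0.1699


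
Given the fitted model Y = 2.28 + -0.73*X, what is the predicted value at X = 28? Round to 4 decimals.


Substitute X = 28 into the equation:
Y = 2.28 + -0.73 * 28 = 2.28 + -20.4400 = -18.1600.

-18.1600


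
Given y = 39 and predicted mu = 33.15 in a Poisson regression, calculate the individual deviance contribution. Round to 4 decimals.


First: ln(39/33.15) = 0.162519.
Then: 39 * 0.162519 = 6.338241.
y - mu = 39 - 33.15 = 5.85.
D = 2(6.338241 - 5.85) = 0.976482, which rounds to 0.9765.

0.9765


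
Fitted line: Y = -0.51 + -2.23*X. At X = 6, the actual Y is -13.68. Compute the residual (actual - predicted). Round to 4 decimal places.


Fitted value at X = 6 is yhat = -0.51 + -2.23*6 = -13.8900.
Residual = -13.68 - -13.8900 = 0.2100.

0.2100


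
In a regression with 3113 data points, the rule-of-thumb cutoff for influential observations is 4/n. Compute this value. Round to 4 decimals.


Cook's distance cutoff = 4/n = 4/3113.
= 0.0013.

0.0013


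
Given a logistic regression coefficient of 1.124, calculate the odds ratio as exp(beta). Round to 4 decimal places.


exp(1.124) = 3.0771.
So the odds ratio is 3.0771.

3.0771


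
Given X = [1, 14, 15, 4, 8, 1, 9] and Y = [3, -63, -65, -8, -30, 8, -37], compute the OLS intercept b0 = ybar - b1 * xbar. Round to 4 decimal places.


First find the slope: b1 = -5.1828.
Means: xbar = 7.4286, ybar = -27.4286.
b0 = ybar - b1 * xbar = -27.4286 - -5.1828 * 7.4286 = 11.0723.

11.0723


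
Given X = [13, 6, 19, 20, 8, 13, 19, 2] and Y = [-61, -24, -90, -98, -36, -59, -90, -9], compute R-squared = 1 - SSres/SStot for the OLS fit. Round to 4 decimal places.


Fit the OLS line: b0 = 3.4283, b1 = -4.9443.
SSres = 21.8997.
SStot = 7697.8750.
R^2 = 1 - 21.8997/7697.8750 = 0.9972.

0.9972


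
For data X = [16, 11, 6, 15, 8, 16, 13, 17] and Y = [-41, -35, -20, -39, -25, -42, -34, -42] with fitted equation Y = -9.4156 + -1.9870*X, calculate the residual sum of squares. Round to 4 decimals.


For each point, residual = actual - predicted.
Residuals: [0.2076, -3.7274, 1.3376, 0.2206, 0.3116, -0.7924, 1.2466, 1.1946].
Sum of squared residuals = 19.4805.

19.4805


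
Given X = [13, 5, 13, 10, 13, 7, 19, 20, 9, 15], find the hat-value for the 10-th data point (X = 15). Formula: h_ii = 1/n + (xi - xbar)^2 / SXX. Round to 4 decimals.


Compute xbar = 12.4000 with n = 10 observations.
SXX = 210.4000.
Leverage = 1/10 + (15 - 12.4000)^2/210.4000 = 0.1321.

0.1321


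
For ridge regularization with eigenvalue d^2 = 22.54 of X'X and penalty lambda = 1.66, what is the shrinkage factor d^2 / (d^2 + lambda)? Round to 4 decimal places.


Denominator = d^2 + lambda = 22.54 + 1.66 = 24.2000.
Shrinkage = 22.54 / 24.2000 = 0.9314.

0.9314


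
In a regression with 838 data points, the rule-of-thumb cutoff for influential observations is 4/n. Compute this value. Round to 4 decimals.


Cook's distance cutoff = 4/n = 4/838.
= 0.0048.

0.0048


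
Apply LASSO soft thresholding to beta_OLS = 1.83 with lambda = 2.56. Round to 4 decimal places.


Check: |1.83| = 1.83 vs lambda = 2.56.
Since |beta| <= lambda, the coefficient is set to 0.
Soft-thresholded coefficient = 0.0000.

0.0000


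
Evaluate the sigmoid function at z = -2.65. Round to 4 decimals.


First, exp(2.6500) = 14.1540.
Then sigma(z) = 1/(1 + 14.1540) = 0.0660.

0.0660


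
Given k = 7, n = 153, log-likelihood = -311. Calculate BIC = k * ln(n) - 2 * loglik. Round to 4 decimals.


Compute k*ln(n) = 7*ln(153) = 7*5.030438 = 35.213066.
Then -2*loglik = 622.
BIC = 35.213066 + 622 = 657.213066, which rounds to 657.2131.

657.2131


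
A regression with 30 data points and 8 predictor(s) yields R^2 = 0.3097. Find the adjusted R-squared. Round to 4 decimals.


Plug in: Adj R^2 = 1 - (1 - 0.3097) * 29/21.
= 1 - 0.6903 * 29/21
= 1 - 20.0187 / 21
= 1 - 0.9533 = 0.0467.

0.0467


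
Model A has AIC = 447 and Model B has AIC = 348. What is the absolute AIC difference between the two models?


|AIC_A - AIC_B| = |447 - 348| = 99.
Model B is preferred (lower AIC).

99


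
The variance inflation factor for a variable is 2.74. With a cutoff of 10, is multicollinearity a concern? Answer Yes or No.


Check: VIF = 2.74 vs threshold = 10.
Since 2.74 < 10, the answer is No.

No


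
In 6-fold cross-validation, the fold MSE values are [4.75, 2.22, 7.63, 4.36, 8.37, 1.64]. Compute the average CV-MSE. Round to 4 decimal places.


Sum of fold MSEs = 28.9700.
Average = 28.9700 / 6 = 4.8283.

4.8283


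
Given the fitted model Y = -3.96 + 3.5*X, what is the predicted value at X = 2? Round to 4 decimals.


Plug X = 2 into Y = -3.96 + 3.5*X:
Y = -3.96 + 7.0000 = 3.0400.

3.0400


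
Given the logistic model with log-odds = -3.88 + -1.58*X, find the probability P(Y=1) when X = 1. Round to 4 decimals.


Linear predictor: z = -3.88 + -1.58 * 1 = -5.4600.
P = 1/(1 + exp(5.4600)) = 1/(1 + 235.0974) = 0.0042.

0.0042


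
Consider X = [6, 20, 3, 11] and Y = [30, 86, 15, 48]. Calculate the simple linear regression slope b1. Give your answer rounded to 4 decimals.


Calculate xbar = 10.0000, ybar = 44.7500.
S_xx = 166.0000, S_xy = 683.0000.
Using b1 = S_xy / S_xx = 683.0000 / 166.0000, we get b1 = 4.1145.

4.1145


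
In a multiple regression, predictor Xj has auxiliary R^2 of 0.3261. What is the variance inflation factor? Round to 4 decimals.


Using VIF = 1/(1 - R^2_j):
1 - 0.3261 = 0.6739.
VIF = 1.4839.

1.4839


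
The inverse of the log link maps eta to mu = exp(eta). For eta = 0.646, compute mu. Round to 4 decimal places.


Apply the inverse link:
mu = e^0.646 = 1.9079.

1.9079


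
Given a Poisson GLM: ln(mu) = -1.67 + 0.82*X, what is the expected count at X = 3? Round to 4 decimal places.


Linear predictor: eta = -1.67 + (0.82)(3) = 0.7900.
Expected count: mu = exp(0.7900) = 2.2034.

2.2034
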